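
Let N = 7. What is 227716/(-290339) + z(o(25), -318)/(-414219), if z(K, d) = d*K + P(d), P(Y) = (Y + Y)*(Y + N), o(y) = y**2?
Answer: -1649952814/2109893513 ≈ -0.78201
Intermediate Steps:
P(Y) = 2*Y*(7 + Y) (P(Y) = (Y + Y)*(Y + 7) = (2*Y)*(7 + Y) = 2*Y*(7 + Y))
z(K, d) = K*d + 2*d*(7 + d) (z(K, d) = d*K + 2*d*(7 + d) = K*d + 2*d*(7 + d))
227716/(-290339) + z(o(25), -318)/(-414219) = 227716/(-290339) - 318*(14 + 25**2 + 2*(-318))/(-414219) = 227716*(-1/290339) - 318*(14 + 625 - 636)*(-1/414219) = -227716/290339 - 318*3*(-1/414219) = -227716/290339 - 954*(-1/414219) = -227716/290339 + 318/138073 = -1649952814/2109893513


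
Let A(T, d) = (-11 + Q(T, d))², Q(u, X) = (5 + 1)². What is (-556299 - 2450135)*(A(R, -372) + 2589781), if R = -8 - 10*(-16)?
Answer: -7787884672204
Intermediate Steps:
Q(u, X) = 36 (Q(u, X) = 6² = 36)
R = 152 (R = -8 + 160 = 152)
A(T, d) = 625 (A(T, d) = (-11 + 36)² = 25² = 625)
(-556299 - 2450135)*(A(R, -372) + 2589781) = (-556299 - 2450135)*(625 + 2589781) = -3006434*2590406 = -7787884672204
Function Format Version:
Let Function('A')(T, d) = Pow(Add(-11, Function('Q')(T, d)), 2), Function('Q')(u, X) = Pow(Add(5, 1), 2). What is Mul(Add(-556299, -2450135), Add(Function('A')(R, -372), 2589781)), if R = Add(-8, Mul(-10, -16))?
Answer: -7787884672204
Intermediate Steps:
Function('Q')(u, X) = 36 (Function('Q')(u, X) = Pow(6, 2) = 36)
R = 152 (R = Add(-8, 160) = 152)
Function('A')(T, d) = 625 (Function('A')(T, d) = Pow(Add(-11, 36), 2) = Pow(25, 2) = 625)
Mul(Add(-556299, -2450135), Add(Function('A')(R, -372), 2589781)) = Mul(Add(-556299, -2450135), Add(625, 2589781)) = Mul(-3006434, 2590406) = -7787884672204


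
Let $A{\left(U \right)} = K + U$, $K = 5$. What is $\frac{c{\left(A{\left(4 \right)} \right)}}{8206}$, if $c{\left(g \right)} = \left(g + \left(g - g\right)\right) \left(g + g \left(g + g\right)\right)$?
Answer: $\frac{1539}{8206} \approx 0.18755$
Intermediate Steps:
$A{\left(U \right)} = 5 + U$
$c{\left(g \right)} = g \left(g + 2 g^{2}\right)$ ($c{\left(g \right)} = \left(g + 0\right) \left(g + g 2 g\right) = g \left(g + 2 g^{2}\right)$)
$\frac{c{\left(A{\left(4 \right)} \right)}}{8206} = \frac{\left(5 + 4\right)^{2} \left(1 + 2 \left(5 + 4\right)\right)}{8206} = 9^{2} \left(1 + 2 \cdot 9\right) \frac{1}{8206} = 81 \left(1 + 18\right) \frac{1}{8206} = 81 \cdot 19 \cdot \frac{1}{8206} = 1539 \cdot \frac{1}{8206} = \frac{1539}{8206}$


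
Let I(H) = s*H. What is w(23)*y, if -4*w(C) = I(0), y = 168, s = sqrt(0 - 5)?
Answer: 0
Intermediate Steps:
s = I*sqrt(5) (s = sqrt(-5) = I*sqrt(5) ≈ 2.2361*I)
I(H) = I*H*sqrt(5) (I(H) = (I*sqrt(5))*H = I*H*sqrt(5))
w(C) = 0 (w(C) = -I*0*sqrt(5)/4 = -1/4*0 = 0)
w(23)*y = 0*168 = 0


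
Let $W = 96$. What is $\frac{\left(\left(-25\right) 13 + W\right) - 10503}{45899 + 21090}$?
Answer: $- \frac{10732}{66989} \approx -0.16021$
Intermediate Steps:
$\frac{\left(\left(-25\right) 13 + W\right) - 10503}{45899 + 21090} = \frac{\left(\left(-25\right) 13 + 96\right) - 10503}{45899 + 21090} = \frac{\left(-325 + 96\right) - 10503}{66989} = \left(-229 - 10503\right) \frac{1}{66989} = \left(-10732\right) \frac{1}{66989} = - \frac{10732}{66989}$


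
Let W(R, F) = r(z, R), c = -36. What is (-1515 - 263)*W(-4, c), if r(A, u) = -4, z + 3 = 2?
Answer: 7112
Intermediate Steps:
z = -1 (z = -3 + 2 = -1)
W(R, F) = -4
(-1515 - 263)*W(-4, c) = (-1515 - 263)*(-4) = -1778*(-4) = 7112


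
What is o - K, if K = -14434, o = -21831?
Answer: -7397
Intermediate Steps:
o - K = -21831 - 1*(-14434) = -21831 + 14434 = -7397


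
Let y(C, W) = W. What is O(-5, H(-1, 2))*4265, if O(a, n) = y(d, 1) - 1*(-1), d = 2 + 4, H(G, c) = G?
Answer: 8530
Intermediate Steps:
d = 6
O(a, n) = 2 (O(a, n) = 1 - 1*(-1) = 1 + 1 = 2)
O(-5, H(-1, 2))*4265 = 2*4265 = 8530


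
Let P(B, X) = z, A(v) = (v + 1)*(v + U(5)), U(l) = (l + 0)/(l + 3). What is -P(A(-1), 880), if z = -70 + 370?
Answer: -300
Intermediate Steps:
U(l) = l/(3 + l)
A(v) = (1 + v)*(5/8 + v) (A(v) = (v + 1)*(v + 5/(3 + 5)) = (1 + v)*(v + 5/8) = (1 + v)*(5/8 + v))
z = 300
P(B, X) = 300
-P(A(-1), 880) = -1*300 = -300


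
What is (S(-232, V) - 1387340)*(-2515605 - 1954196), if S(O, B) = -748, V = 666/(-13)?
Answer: 6204477130488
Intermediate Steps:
V = -666/13 (V = 666*(-1/13) = -666/13 ≈ -51.231)
(S(-232, V) - 1387340)*(-2515605 - 1954196) = (-748 - 1387340)*(-2515605 - 1954196) = -1388088*(-4469801) = 6204477130488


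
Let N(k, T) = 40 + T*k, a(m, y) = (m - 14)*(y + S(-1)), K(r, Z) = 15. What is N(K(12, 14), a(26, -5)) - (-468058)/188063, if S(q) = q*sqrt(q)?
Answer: -161266122/188063 - 180*I ≈ -857.51 - 180.0*I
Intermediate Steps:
S(q) = q**(3/2)
a(m, y) = (-14 + m)*(y - I) (a(m, y) = (m - 14)*(y + (-1)**(3/2)) = (-14 + m)*(y - I))
N(K(12, 14), a(26, -5)) - (-468058)/188063 = (40 + (-14*(-5) + 14*I + 26*(-5) - 1*I*26)*15) - (-468058)/188063 = (40 + (70 + 14*I - 130 - 26*I)*15) - (-468058)/188063 = (40 + (-60 - 12*I)*15) - 1*(-468058/188063) = (40 + (-900 - 180*I)) + 468058/188063 = (-860 - 180*I) + 468058/188063 = -161266122/188063 - 180*I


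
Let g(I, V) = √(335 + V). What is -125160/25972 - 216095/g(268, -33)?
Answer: -31290/6493 - 216095*√302/302 ≈ -12440.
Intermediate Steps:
-125160/25972 - 216095/g(268, -33) = -125160/25972 - 216095/√(335 - 33) = -125160*1/25972 - 216095*√302/302 = -31290/6493 - 216095*√302/302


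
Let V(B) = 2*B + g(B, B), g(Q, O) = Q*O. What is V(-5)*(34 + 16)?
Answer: 750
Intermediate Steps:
g(Q, O) = O*Q
V(B) = B**2 + 2*B (V(B) = 2*B + B*B = 2*B + B**2 = B**2 + 2*B)
V(-5)*(34 + 16) = (-5*(2 - 5))*(34 + 16) = -5*(-3)*50 = 15*50 = 750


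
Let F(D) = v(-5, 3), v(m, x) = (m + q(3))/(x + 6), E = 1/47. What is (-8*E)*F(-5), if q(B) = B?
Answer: 16/423 ≈ 0.037825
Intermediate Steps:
E = 1/47 ≈ 0.021277
v(m, x) = (3 + m)/(6 + x) (v(m, x) = (m + 3)/(x + 6) = (3 + m)/(6 + x))
F(D) = -2/9 (F(D) = (3 - 5)/(6 + 3) = -2/9)
(-8*E)*F(-5) = -8*1/47*(-2/9) = -8/47*(-2/9) = 16/423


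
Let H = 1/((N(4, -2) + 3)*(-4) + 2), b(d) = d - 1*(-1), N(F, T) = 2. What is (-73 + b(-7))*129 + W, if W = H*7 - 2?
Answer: -183481/18 ≈ -10193.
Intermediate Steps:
b(d) = 1 + d (b(d) = d + 1 = 1 + d)
H = -1/18 (H = 1/((2 + 3)*(-4) + 2) = 1/(5*(-4) + 2) = 1/(-20 + 2) = 1/(-18) = -1/18 ≈ -0.055556)
W = -43/18 (W = -1/18*7 - 2 = -7/18 - 2 = -43/18 ≈ -2.3889)
(-73 + b(-7))*129 + W = (-73 + (1 - 7))*129 - 43/18 = (-73 - 6)*129 - 43/18 = -79*129 - 43/18 = -10191 - 43/18 = -183481/18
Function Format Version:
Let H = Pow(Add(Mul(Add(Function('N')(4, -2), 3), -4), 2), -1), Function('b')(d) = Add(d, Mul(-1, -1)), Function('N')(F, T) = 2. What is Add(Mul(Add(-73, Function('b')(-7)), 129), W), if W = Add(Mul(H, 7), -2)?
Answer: Rational(-183481, 18) ≈ -10193.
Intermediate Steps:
Function('b')(d) = Add(1, d) (Function('b')(d) = Add(d, 1) = Add(1, d))
H = Rational(-1, 18) (H = Pow(Add(Mul(Add(2, 3), -4), 2), -1) = Pow(Add(Mul(5, -4), 2), -1) = Pow(Add(-20, 2), -1) = Pow(-18, -1) = Rational(-1, 18) ≈ -0.055556)
W = Rational(-43, 18) (W = Add(Mul(Rational(-1, 18), 7), -2) = Add(Rational(-7, 18), -2) = Rational(-43, 18) ≈ -2.3889)
Add(Mul(Add(-73, Function('b')(-7)), 129), W) = Add(Mul(Add(-73, Add(1, -7)), 129), Rational(-43, 18)) = Add(Mul(Add(-73, -6), 129), Rational(-43, 18)) = Add(Mul(-79, 129), Rational(-43, 18)) = Add(-10191, Rational(-43, 18)) = Rational(-183481, 18)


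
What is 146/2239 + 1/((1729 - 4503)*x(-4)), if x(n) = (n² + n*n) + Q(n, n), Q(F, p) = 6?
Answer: 15387913/236017468 ≈ 0.065198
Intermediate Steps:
x(n) = 6 + 2*n² (x(n) = (n² + n*n) + 6 = (n² + n²) + 6 = 2*n² + 6 = 6 + 2*n²)
146/2239 + 1/((1729 - 4503)*x(-4)) = 146/2239 + 1/((1729 - 4503)*(6 + 2*(-4)²)) = 146*(1/2239) + 1/((-2774)*(6 + 2*16)) = 146/2239 - 1/(2774*(6 + 32)) = 146/2239 - 1/2774/38 = 146/2239 - 1/2774*1/38 = 146/2239 - 1/105412 = 15387913/236017468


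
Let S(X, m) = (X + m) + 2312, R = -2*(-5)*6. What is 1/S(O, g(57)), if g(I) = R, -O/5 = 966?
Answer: -1/2458 ≈ -0.00040683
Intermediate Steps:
O = -4830 (O = -5*966 = -4830)
R = 60 (R = 10*6 = 60)
g(I) = 60
S(X, m) = 2312 + X + m
1/S(O, g(57)) = 1/(2312 - 4830 + 60) = 1/(-2458) = -1/2458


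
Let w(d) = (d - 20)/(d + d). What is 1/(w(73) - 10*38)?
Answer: -146/55427 ≈ -0.0026341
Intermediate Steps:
w(d) = (-20 + d)/(2*d) (w(d) = (-20 + d)/((2*d)) = (-20 + d)*(1/(2*d)) = (-20 + d)/(2*d))
1/(w(73) - 10*38) = 1/((½)*(-20 + 73)/73 - 10*38) = 1/((½)*(1/73)*53 - 380) = 1/(53/146 - 380) = 1/(-55427/146) = -146/55427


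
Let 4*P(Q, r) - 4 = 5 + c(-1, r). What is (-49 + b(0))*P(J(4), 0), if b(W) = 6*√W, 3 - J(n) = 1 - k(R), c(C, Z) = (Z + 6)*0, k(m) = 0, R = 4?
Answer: -441/4 ≈ -110.25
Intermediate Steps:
c(C, Z) = 0 (c(C, Z) = (6 + Z)*0 = 0)
J(n) = 2 (J(n) = 3 - (1 - 1*0) = 3 - (1 + 0) = 3 - 1*1 = 3 - 1 = 2)
P(Q, r) = 9/4 (P(Q, r) = 1 + (5 + 0)/4 = 1 + (¼)*5 = 1 + 5/4 = 9/4)
(-49 + b(0))*P(J(4), 0) = (-49 + 6*√0)*(9/4) = (-49 + 6*0)*(9/4) = (-49 + 0)*(9/4) = -49*9/4 = -441/4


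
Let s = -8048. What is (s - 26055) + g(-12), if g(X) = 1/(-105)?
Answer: -3580816/105 ≈ -34103.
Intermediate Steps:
g(X) = -1/105
(s - 26055) + g(-12) = (-8048 - 26055) - 1/105 = -34103 - 1/105 = -3580816/105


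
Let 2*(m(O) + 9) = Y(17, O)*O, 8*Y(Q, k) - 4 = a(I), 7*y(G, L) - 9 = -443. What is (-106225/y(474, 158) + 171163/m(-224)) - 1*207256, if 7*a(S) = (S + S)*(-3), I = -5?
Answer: -1603567981/7750 ≈ -2.0691e+5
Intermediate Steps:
y(G, L) = -62 (y(G, L) = 9/7 + (⅐)*(-443) = 9/7 - 443/7 = -62)
a(S) = -6*S/7 (a(S) = ((S + S)*(-3))/7 = ((2*S)*(-3))/7 = (-6*S)/7 = -6*S/7)
Y(Q, k) = 29/28 (Y(Q, k) = ½ + (-6/7*(-5))/8 = ½ + (⅛)*(30/7) = ½ + 15/28 = 29/28)
m(O) = -9 + 29*O/56 (m(O) = -9 + (29*O/28)/2 = -9 + 29*O/56)
(-106225/y(474, 158) + 171163/m(-224)) - 1*207256 = (-106225/(-62) + 171163/(-9 + (29/56)*(-224))) - 1*207256 = (-106225*(-1/62) + 171163/(-9 - 116)) - 207256 = (106225/62 + 171163/(-125)) - 207256 = (106225/62 + 171163*(-1/125)) - 207256 = (106225/62 - 171163/125) - 207256 = 2666019/7750 - 207256 = -1603567981/7750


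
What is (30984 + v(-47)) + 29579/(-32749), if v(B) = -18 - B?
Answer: 1015615158/32749 ≈ 31012.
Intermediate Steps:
(30984 + v(-47)) + 29579/(-32749) = (30984 + (-18 - 1*(-47))) + 29579/(-32749) = (30984 + (-18 + 47)) + 29579*(-1/32749) = (30984 + 29) - 29579/32749 = 31013 - 29579/32749 = 1015615158/32749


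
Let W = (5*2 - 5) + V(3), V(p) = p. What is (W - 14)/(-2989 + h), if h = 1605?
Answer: 3/692 ≈ 0.0043353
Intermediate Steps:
W = 8 (W = (5*2 - 5) + 3 = (10 - 5) + 3 = 5 + 3 = 8)
(W - 14)/(-2989 + h) = (8 - 14)/(-2989 + 1605) = -6/(-1384) = -1/1384*(-6) = 3/692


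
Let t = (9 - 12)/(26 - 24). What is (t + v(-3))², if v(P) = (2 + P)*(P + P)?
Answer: 81/4 ≈ 20.250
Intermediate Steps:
v(P) = 2*P*(2 + P) (v(P) = (2 + P)*(2*P) = 2*P*(2 + P))
t = -3/2 ≈ -1.5000
(t + v(-3))² = (-3/2 + 2*(-3)*(2 - 3))² = (-3/2 + 2*(-3)*(-1))² = (-3/2 + 6)² = (9/2)² = 81/4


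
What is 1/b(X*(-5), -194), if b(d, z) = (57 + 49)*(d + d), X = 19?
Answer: -1/20140 ≈ -4.9652e-5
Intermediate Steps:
b(d, z) = 212*d (b(d, z) = 106*(2*d) = 212*d)
1/b(X*(-5), -194) = 1/(212*(19*(-5))) = 1/(212*(-95)) = 1/(-20140) = -1/20140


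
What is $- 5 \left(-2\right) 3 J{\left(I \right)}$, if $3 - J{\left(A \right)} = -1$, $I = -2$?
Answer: $120$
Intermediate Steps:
$J{\left(A \right)} = 4$ ($J{\left(A \right)} = 3 - -1 = 3 + 1 = 4$)
$- 5 \left(-2\right) 3 J{\left(I \right)} = - 5 \left(-2\right) 3 \cdot 4 = - 5 \left(\left(-6\right) 4\right) = \left(-5\right) \left(-24\right) = 120$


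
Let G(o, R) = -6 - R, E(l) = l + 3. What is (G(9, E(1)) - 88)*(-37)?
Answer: 3626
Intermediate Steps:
E(l) = 3 + l
(G(9, E(1)) - 88)*(-37) = ((-6 - (3 + 1)) - 88)*(-37) = ((-6 - 1*4) - 88)*(-37) = ((-6 - 4) - 88)*(-37) = (-10 - 88)*(-37) = -98*(-37) = 3626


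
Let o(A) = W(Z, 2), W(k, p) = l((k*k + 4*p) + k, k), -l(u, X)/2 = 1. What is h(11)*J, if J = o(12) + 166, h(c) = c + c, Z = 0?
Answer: 3608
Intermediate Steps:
l(u, X) = -2 (l(u, X) = -2*1 = -2)
h(c) = 2*c
W(k, p) = -2
o(A) = -2
J = 164 (J = -2 + 166 = 164)
h(11)*J = (2*11)*164 = 22*164 = 3608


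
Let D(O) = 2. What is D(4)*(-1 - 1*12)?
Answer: -26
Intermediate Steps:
D(4)*(-1 - 1*12) = 2*(-1 - 1*12) = 2*(-1 - 12) = 2*(-13) = -26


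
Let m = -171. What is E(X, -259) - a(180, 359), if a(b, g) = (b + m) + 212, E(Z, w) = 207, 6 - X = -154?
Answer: -14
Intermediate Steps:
X = 160 (X = 6 - 1*(-154) = 6 + 154 = 160)
a(b, g) = 41 + b (a(b, g) = (b - 171) + 212 = (-171 + b) + 212 = 41 + b)
E(X, -259) - a(180, 359) = 207 - (41 + 180) = 207 - 1*221 = 207 - 221 = -14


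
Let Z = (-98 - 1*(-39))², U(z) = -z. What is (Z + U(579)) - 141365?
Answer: -138463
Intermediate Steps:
Z = 3481 (Z = (-98 + 39)² = (-59)² = 3481)
(Z + U(579)) - 141365 = (3481 - 1*579) - 141365 = (3481 - 579) - 141365 = 2902 - 141365 = -138463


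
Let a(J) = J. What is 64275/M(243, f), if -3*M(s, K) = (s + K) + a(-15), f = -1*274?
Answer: 192825/46 ≈ 4191.8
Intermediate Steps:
f = -274
M(s, K) = 5 - K/3 - s/3 (M(s, K) = -((s + K) - 15)/3 = -((K + s) - 15)/3 = -(-15 + K + s)/3 = 5 - K/3 - s/3)
64275/M(243, f) = 64275/(5 - 1/3*(-274) - 1/3*243) = 64275/(5 + 274/3 - 81) = 64275/(46/3) = 64275*(3/46) = 192825/46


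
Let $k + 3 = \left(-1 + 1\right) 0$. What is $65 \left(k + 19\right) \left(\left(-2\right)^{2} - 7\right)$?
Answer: $-3120$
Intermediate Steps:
$k = -3$ ($k = -3 + \left(-1 + 1\right) 0 = -3 + 0 \cdot 0 = -3 + 0 = -3$)
$65 \left(k + 19\right) \left(\left(-2\right)^{2} - 7\right) = 65 \left(-3 + 19\right) \left(\left(-2\right)^{2} - 7\right) = 65 \cdot 16 \left(4 - 7\right) = 65 \cdot 16 \left(-3\right) = 65 \left(-48\right) = -3120$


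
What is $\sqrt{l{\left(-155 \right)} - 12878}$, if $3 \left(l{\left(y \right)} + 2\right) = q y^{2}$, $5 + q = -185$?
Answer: $\frac{i \sqrt{13810170}}{3} \approx 1238.7 i$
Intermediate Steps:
$q = -190$ ($q = -5 - 185 = -190$)
$l{\left(y \right)} = -2 - \frac{190 y^{2}}{3}$ ($l{\left(y \right)} = -2 + \frac{\left(-190\right) y^{2}}{3} = -2 - \frac{190 y^{2}}{3}$)
$\sqrt{l{\left(-155 \right)} - 12878} = \sqrt{\left(-2 - \frac{190 \left(-155\right)^{2}}{3}\right) - 12878} = \sqrt{\left(-2 - \frac{4564750}{3}\right) - 12878} = \sqrt{- \frac{4564756}{3} - 12878} = \sqrt{- \frac{4603390}{3}} = \frac{i \sqrt{13810170}}{3}$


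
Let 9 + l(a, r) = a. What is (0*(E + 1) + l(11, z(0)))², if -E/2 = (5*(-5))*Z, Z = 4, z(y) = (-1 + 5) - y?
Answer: 4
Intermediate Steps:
z(y) = 4 - y
l(a, r) = -9 + a
E = 200 (E = -2*5*(-5)*4 = -(-50)*4 = -2*(-100) = 200)
(0*(E + 1) + l(11, z(0)))² = (0*(200 + 1) + (-9 + 11))² = (0*201 + 2)² = (0 + 2)² = 2² = 4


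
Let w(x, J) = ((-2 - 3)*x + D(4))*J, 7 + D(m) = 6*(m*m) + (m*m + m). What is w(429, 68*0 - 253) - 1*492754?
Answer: 22354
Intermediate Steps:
D(m) = -7 + m + 7*m² (D(m) = -7 + (6*(m*m) + (m*m + m)) = -7 + (6*m² + (m² + m)) = -7 + (6*m² + (m + m²)) = -7 + (m + 7*m²) = -7 + m + 7*m²)
w(x, J) = J*(109 - 5*x) (w(x, J) = ((-2 - 3)*x + (-7 + 4 + 7*4²))*J = (-5*x + (-7 + 4 + 7*16))*J = (-5*x + (-7 + 4 + 112))*J = (-5*x + 109)*J = (109 - 5*x)*J = J*(109 - 5*x))
w(429, 68*0 - 253) - 1*492754 = (68*0 - 253)*(109 - 5*429) - 1*492754 = (0 - 253)*(109 - 2145) - 492754 = -253*(-2036) - 492754 = 515108 - 492754 = 22354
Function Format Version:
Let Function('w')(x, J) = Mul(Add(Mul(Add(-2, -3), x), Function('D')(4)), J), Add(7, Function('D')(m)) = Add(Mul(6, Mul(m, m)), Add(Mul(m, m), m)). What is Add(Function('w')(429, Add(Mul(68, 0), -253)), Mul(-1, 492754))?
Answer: 22354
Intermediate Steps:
Function('D')(m) = Add(-7, m, Mul(7, Pow(m, 2))) (Function('D')(m) = Add(-7, Add(Mul(6, Mul(m, m)), Add(Mul(m, m), m))) = Add(-7, Add(Mul(6, Pow(m, 2)), Add(Pow(m, 2), m))) = Add(-7, Add(Mul(6, Pow(m, 2)), Add(m, Pow(m, 2)))) = Add(-7, Add(m, Mul(7, Pow(m, 2)))) = Add(-7, m, Mul(7, Pow(m, 2))))
Function('w')(x, J) = Mul(J, Add(109, Mul(-5, x))) (Function('w')(x, J) = Mul(Add(Mul(Add(-2, -3), x), Add(-7, 4, Mul(7, Pow(4, 2)))), J) = Mul(Add(Mul(-5, x), Add(-7, 4, Mul(7, 16))), J) = Mul(Add(Mul(-5, x), Add(-7, 4, 112)), J) = Mul(Add(Mul(-5, x), 109), J) = Mul(Add(109, Mul(-5, x)), J) = Mul(J, Add(109, Mul(-5, x))))
Add(Function('w')(429, Add(Mul(68, 0), -253)), Mul(-1, 492754)) = Add(Mul(Add(Mul(68, 0), -253), Add(109, Mul(-5, 429))), Mul(-1, 492754)) = Add(Mul(Add(0, -253), Add(109, -2145)), -492754) = Add(Mul(-253, -2036), -492754) = Add(515108, -492754) = 22354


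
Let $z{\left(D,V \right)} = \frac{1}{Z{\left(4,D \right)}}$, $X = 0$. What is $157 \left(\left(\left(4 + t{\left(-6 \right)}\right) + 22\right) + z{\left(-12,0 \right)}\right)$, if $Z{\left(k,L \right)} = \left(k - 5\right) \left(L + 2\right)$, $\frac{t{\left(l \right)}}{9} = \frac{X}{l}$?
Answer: $\frac{40977}{10} \approx 4097.7$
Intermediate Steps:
$t{\left(l \right)} = 0$ ($t{\left(l \right)} = 9 \frac{0}{l} = 9 \cdot 0 = 0$)
$Z{\left(k,L \right)} = \left(-5 + k\right) \left(2 + L\right)$
$z{\left(D,V \right)} = \frac{1}{-2 - D}$ ($z{\left(D,V \right)} = \frac{1}{-10 - 5 D + 2 \cdot 4 + D 4} = \frac{1}{-10 - 5 D + 8 + 4 D} = \frac{1}{-2 - D}$)
$157 \left(\left(\left(4 + t{\left(-6 \right)}\right) + 22\right) + z{\left(-12,0 \right)}\right) = 157 \left(\left(\left(4 + 0\right) + 22\right) - \frac{1}{2 - 12}\right) = 157 \left(\left(4 + 22\right) - \frac{1}{-10}\right) = 157 \left(26 - - \frac{1}{10}\right) = 157 \left(26 + \frac{1}{10}\right) = 157 \cdot \frac{261}{10} = \frac{40977}{10}$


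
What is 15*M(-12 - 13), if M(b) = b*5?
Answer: -1875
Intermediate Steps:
M(b) = 5*b
15*M(-12 - 13) = 15*(5*(-12 - 13)) = 15*(5*(-25)) = 15*(-125) = -1875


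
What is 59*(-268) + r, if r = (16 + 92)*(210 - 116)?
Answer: -5660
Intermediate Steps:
r = 10152 (r = 108*94 = 10152)
59*(-268) + r = 59*(-268) + 10152 = -15812 + 10152 = -5660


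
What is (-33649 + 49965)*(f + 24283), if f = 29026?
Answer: 869789644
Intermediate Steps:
(-33649 + 49965)*(f + 24283) = (-33649 + 49965)*(29026 + 24283) = 16316*53309 = 869789644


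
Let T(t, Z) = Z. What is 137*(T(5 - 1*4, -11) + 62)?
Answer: 6987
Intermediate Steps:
137*(T(5 - 1*4, -11) + 62) = 137*(-11 + 62) = 137*51 = 6987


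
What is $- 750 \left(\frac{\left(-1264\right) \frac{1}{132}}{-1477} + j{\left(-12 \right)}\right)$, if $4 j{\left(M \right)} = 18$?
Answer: $- \frac{54912625}{16247} \approx -3379.9$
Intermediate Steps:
$j{\left(M \right)} = \frac{9}{2}$ ($j{\left(M \right)} = \frac{1}{4} \cdot 18 = \frac{9}{2}$)
$- 750 \left(\frac{\left(-1264\right) \frac{1}{132}}{-1477} + j{\left(-12 \right)}\right) = - 750 \left(\frac{\left(-1264\right) \frac{1}{132}}{-1477} + \frac{9}{2}\right) = - 750 \left(\left(-1264\right) \frac{1}{132} \left(- \frac{1}{1477}\right) + \frac{9}{2}\right) = - 750 \left(\left(- \frac{316}{33}\right) \left(- \frac{1}{1477}\right) + \frac{9}{2}\right) = - 750 \left(\frac{316}{48741} + \frac{9}{2}\right) = \left(-750\right) \frac{439301}{97482} = - \frac{54912625}{16247}$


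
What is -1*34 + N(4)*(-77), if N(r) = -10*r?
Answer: 3046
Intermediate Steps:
-1*34 + N(4)*(-77) = -1*34 - 10*4*(-77) = -34 - 40*(-77) = -34 + 3080 = 3046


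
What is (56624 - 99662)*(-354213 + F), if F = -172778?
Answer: 22680638658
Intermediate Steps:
(56624 - 99662)*(-354213 + F) = (56624 - 99662)*(-354213 - 172778) = -43038*(-526991) = 22680638658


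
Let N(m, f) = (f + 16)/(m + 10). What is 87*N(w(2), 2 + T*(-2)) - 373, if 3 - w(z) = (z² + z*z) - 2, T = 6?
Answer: -2089/7 ≈ -298.43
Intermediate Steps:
w(z) = 5 - 2*z² (w(z) = 3 - ((z² + z*z) - 2) = 3 - ((z² + z²) - 2) = 3 - (2*z² - 2) = 3 - (-2 + 2*z²) = 3 + (2 - 2*z²) = 5 - 2*z²)
N(m, f) = (16 + f)/(10 + m)
87*N(w(2), 2 + T*(-2)) - 373 = 87*((16 + (2 + 6*(-2)))/(10 + (5 - 2*2²))) - 373 = 87*((16 + (2 - 12))/(10 + (5 - 2*4))) - 373 = 87*((16 - 10)/(10 + (5 - 8))) - 373 = 87*(6/(10 - 3)) - 373 = 87*(6/7) - 373 = 522/7 - 373 = -2089/7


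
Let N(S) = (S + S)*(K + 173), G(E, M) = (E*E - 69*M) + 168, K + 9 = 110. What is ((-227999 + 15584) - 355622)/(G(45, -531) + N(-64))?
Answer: -568037/3760 ≈ -151.07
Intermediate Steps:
K = 101 (K = -9 + 110 = 101)
G(E, M) = 168 + E² - 69*M (G(E, M) = (E² - 69*M) + 168 = 168 + E² - 69*M)
N(S) = 548*S (N(S) = (S + S)*(101 + 173) = (2*S)*274 = 548*S)
((-227999 + 15584) - 355622)/(G(45, -531) + N(-64)) = ((-227999 + 15584) - 355622)/((168 + 45² - 69*(-531)) + 548*(-64)) = (-212415 - 355622)/((168 + 2025 + 36639) - 35072) = -568037/(38832 - 35072) = -568037/3760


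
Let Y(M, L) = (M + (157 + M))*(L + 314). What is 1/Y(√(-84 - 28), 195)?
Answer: 157/12774373 - 8*I*√7/12774373 ≈ 1.229e-5 - 1.6569e-6*I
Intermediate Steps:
Y(M, L) = (157 + 2*M)*(314 + L)
1/Y(√(-84 - 28), 195) = 1/(49298 + 157*195 + 628*√(-84 - 28) + 2*195*√(-84 - 28)) = 1/(49298 + 30615 + 628*√(-112) + 2*195*√(-112)) = 1/(49298 + 30615 + 628*(4*I*√7) + 2*195*(4*I*√7)) = 1/(49298 + 30615 + 2512*I*√7 + 1560*I*√7) = 1/(79913 + 4072*I*√7)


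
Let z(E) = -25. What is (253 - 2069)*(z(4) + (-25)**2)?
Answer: -1089600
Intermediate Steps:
(253 - 2069)*(z(4) + (-25)**2) = (253 - 2069)*(-25 + (-25)**2) = -1816*(-25 + 625) = -1816*600 = -1089600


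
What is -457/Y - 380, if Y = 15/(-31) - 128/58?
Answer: -508377/2419 ≈ -210.16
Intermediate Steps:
Y = -2419/899 (Y = 15*(-1/31) - 128*1/58 = -15/31 - 64/29 = -2419/899 ≈ -2.6908)
-457/Y - 380 = -457/(-2419/899) - 380 = -899/2419*(-457) - 380 = 410843/2419 - 380 = -508377/2419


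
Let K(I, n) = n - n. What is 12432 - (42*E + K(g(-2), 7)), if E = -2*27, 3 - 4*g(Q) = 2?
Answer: 14700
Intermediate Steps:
g(Q) = 1/4 (g(Q) = 3/4 - 1/4*2 = 3/4 - 1/2 = 1/4)
K(I, n) = 0
E = -54
12432 - (42*E + K(g(-2), 7)) = 12432 - (42*(-54) + 0) = 12432 - (-2268 + 0) = 12432 - 1*(-2268) = 12432 + 2268 = 14700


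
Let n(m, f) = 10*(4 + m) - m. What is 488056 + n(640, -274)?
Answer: 493856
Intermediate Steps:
n(m, f) = 40 + 9*m (n(m, f) = (40 + 10*m) - m = 40 + 9*m)
488056 + n(640, -274) = 488056 + (40 + 9*640) = 488056 + (40 + 5760) = 488056 + 5800 = 493856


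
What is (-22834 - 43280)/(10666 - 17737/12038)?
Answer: -795880332/128379571 ≈ -6.1994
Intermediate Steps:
(-22834 - 43280)/(10666 - 17737/12038) = -66114/(10666 - 17737*1/12038) = -66114/(10666 - 17737/12038) = -66114/128379571/12038 = -66114*12038/128379571 = -795880332/128379571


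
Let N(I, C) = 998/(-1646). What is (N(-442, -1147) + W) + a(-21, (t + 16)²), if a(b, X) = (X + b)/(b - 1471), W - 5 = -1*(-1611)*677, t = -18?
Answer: 1339228310715/1227916 ≈ 1.0907e+6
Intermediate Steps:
N(I, C) = -499/823 (N(I, C) = 998*(-1/1646) = -499/823)
W = 1090652 (W = 5 - 1*(-1611)*677 = 5 + 1611*677 = 5 + 1090647 = 1090652)
a(b, X) = (X + b)/(-1471 + b)
(N(-442, -1147) + W) + a(-21, (t + 16)²) = (-499/823 + 1090652) + ((-18 + 16)² - 21)/(-1471 - 21) = 897606097/823 + ((-2)² - 21)/(-1492) = 897606097/823 - (4 - 21)/1492 = 897606097/823 - 1/1492*(-17) = 897606097/823 + 17/1492 = 1339228310715/1227916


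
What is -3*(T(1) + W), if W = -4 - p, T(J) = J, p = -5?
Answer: -6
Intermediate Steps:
W = 1 (W = -4 - 1*(-5) = -4 + 5 = 1)
-3*(T(1) + W) = -3*(1 + 1) = -3*2 = -6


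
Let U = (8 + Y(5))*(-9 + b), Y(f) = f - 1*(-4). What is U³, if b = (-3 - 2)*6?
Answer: -291434247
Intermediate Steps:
b = -30 (b = -5*6 = -30)
Y(f) = 4 + f (Y(f) = f + 4 = 4 + f)
U = -663 (U = (8 + (4 + 5))*(-9 - 30) = (8 + 9)*(-39) = 17*(-39) = -663)
U³ = (-663)³ = -291434247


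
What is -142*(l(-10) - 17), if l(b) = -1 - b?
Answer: 1136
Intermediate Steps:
-142*(l(-10) - 17) = -142*((-1 - 1*(-10)) - 17) = -142*((-1 + 10) - 17) = -142*(9 - 17) = -142*(-8) = 1136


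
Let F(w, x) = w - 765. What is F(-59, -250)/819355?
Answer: -824/819355 ≈ -0.0010057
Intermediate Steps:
F(w, x) = -765 + w
F(-59, -250)/819355 = (-765 - 59)/819355 = -824*1/819355 = -824/819355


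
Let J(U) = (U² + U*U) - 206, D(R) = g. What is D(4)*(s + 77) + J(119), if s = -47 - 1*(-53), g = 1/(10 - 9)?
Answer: 28199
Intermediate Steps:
g = 1 (g = 1/1 = 1)
D(R) = 1
s = 6 (s = -47 + 53 = 6)
J(U) = -206 + 2*U² (J(U) = (U² + U²) - 206 = 2*U² - 206 = -206 + 2*U²)
D(4)*(s + 77) + J(119) = 1*(6 + 77) + (-206 + 2*119²) = 1*83 + (-206 + 2*14161) = 83 + (-206 + 28322) = 83 + 28116 = 28199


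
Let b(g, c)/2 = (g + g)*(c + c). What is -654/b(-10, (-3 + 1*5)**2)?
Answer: 327/160 ≈ 2.0438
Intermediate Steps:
b(g, c) = 8*c*g (b(g, c) = 2*((g + g)*(c + c)) = 2*((2*g)*(2*c)) = 2*(4*c*g) = 8*c*g)
-654/b(-10, (-3 + 1*5)**2) = -654*(-1/(80*(-3 + 1*5)**2)) = -654*(-1/(80*(-3 + 5)**2)) = -654/(8*2**2*(-10)) = -654/(8*4*(-10)) = -654/(-320) = -654*(-1/320) = 327/160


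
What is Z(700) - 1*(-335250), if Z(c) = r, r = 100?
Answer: 335350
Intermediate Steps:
Z(c) = 100
Z(700) - 1*(-335250) = 100 - 1*(-335250) = 100 + 335250 = 335350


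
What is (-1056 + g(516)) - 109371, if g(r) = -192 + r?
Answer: -110103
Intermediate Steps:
(-1056 + g(516)) - 109371 = (-1056 + (-192 + 516)) - 109371 = (-1056 + 324) - 109371 = -732 - 109371 = -110103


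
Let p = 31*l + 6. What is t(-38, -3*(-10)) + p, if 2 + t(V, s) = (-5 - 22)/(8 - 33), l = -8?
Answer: -6073/25 ≈ -242.92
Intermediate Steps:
t(V, s) = -23/25 (t(V, s) = -2 + (-5 - 22)/(8 - 33) = -2 - 27/(-25) = -2 - 27*(-1/25) = -2 + 27/25 = -23/25)
p = -242 (p = 31*(-8) + 6 = -248 + 6 = -242)
t(-38, -3*(-10)) + p = -23/25 - 242 = -6073/25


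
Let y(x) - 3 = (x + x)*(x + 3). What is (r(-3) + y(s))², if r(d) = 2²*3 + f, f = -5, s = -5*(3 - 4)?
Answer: 8100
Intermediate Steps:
s = 5 (s = -5*(-1) = 5)
y(x) = 3 + 2*x*(3 + x) (y(x) = 3 + (x + x)*(x + 3) = 3 + (2*x)*(3 + x) = 3 + 2*x*(3 + x))
r(d) = 7 (r(d) = 2²*3 - 5 = 4*3 - 5 = 12 - 5 = 7)
(r(-3) + y(s))² = (7 + (3 + 2*5² + 6*5))² = (7 + (3 + 2*25 + 30))² = (7 + (3 + 50 + 30))² = (7 + 83)² = 90² = 8100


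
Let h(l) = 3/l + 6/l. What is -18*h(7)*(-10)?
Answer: 1620/7 ≈ 231.43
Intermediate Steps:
h(l) = 9/l
-18*h(7)*(-10) = -162/7*(-10) = 1620/7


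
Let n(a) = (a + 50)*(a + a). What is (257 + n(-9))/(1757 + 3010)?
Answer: -481/4767 ≈ -0.10090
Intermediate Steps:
n(a) = 2*a*(50 + a) (n(a) = (50 + a)*(2*a) = 2*a*(50 + a))
(257 + n(-9))/(1757 + 3010) = (257 + 2*(-9)*(50 - 9))/(1757 + 3010) = (257 + 2*(-9)*41)/4767 = (257 - 738)*(1/4767) = -481*1/4767 = -481/4767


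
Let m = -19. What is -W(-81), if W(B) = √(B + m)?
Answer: -10*I ≈ -10.0*I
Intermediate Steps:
W(B) = √(-19 + B) (W(B) = √(B - 19) = √(-19 + B))
-W(-81) = -√(-19 - 81) = -√(-100) = -10*I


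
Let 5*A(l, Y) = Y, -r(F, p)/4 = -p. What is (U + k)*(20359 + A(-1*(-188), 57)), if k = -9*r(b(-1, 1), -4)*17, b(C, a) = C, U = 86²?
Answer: 1002631088/5 ≈ 2.0053e+8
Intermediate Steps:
U = 7396
r(F, p) = 4*p (r(F, p) = -(-4)*p = 4*p)
k = 2448 (k = -36*(-4)*17 = -9*(-16)*17 = 144*17 = 2448)
A(l, Y) = Y/5
(U + k)*(20359 + A(-1*(-188), 57)) = (7396 + 2448)*(20359 + (⅕)*57) = 9844*(20359 + 57/5) = 9844*(101852/5) = 1002631088/5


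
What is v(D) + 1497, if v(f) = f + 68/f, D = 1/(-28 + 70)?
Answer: 182827/42 ≈ 4353.0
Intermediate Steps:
D = 1/42 ≈ 0.023810
v(D) + 1497 = (1/42 + 68/(1/42)) + 1497 = (1/42 + 68*42) + 1497 = (1/42 + 2856) + 1497 = 119953/42 + 1497 = 182827/42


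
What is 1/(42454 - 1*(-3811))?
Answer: 1/46265 ≈ 2.1615e-5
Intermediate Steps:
1/(42454 - 1*(-3811)) = 1/(42454 + 3811) = 1/46265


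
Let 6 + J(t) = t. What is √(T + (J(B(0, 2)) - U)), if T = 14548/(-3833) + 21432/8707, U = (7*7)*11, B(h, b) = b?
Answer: I*√606289690588269203/33373931 ≈ 23.331*I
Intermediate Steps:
J(t) = -6 + t
U = 539 (U = 49*11 = 539)
T = -44520580/33373931 (T = 14548*(-1/3833) + 21432*(1/8707) = -14548/3833 + 21432/8707 = -44520580/33373931 ≈ -1.3340)
√(T + (J(B(0, 2)) - U)) = √(-44520580/33373931 + ((-6 + 2) - 1*539)) = √(-44520580/33373931 + (-4 - 539)) = √(-44520580/33373931 - 543) = √(-18166565113/33373931) = I*√606289690588269203/33373931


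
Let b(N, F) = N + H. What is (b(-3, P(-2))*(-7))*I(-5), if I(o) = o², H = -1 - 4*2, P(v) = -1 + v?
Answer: 2100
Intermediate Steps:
H = -9 (H = -1 - 8 = -9)
b(N, F) = -9 + N (b(N, F) = N - 9 = -9 + N)
(b(-3, P(-2))*(-7))*I(-5) = ((-9 - 3)*(-7))*(-5)² = -12*(-7)*25 = 84*25 = 2100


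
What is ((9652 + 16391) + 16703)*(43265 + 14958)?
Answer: 2488800358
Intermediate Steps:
((9652 + 16391) + 16703)*(43265 + 14958) = (26043 + 16703)*58223 = 42746*58223 = 2488800358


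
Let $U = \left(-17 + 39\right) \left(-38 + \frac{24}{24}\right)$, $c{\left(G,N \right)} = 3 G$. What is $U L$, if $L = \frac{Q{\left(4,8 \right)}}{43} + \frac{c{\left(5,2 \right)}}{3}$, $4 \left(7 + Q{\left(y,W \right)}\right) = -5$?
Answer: $- \frac{336589}{86} \approx -3913.8$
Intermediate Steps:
$Q{\left(y,W \right)} = - \frac{33}{4}$ ($Q{\left(y,W \right)} = -7 + \frac{1}{4} \left(-5\right) = -7 - \frac{5}{4} = - \frac{33}{4}$)
$U = -814$ ($U = 22 \left(-38 + 24 \cdot \frac{1}{24}\right) = 22 \left(-38 + 1\right) = 22 \left(-37\right) = -814$)
$L = \frac{827}{172}$ ($L = - \frac{33}{4 \cdot 43} + \frac{3 \cdot 5}{3} = \left(- \frac{33}{4}\right) \frac{1}{43} + 15 \cdot \frac{1}{3} = - \frac{33}{172} + 5 = \frac{827}{172} \approx 4.8081$)
$U L = \left(-814\right) \frac{827}{172} = - \frac{336589}{86}$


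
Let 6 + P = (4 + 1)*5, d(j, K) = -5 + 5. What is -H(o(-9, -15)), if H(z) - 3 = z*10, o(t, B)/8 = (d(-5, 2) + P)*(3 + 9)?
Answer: -18243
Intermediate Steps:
d(j, K) = 0
P = 19 (P = -6 + (4 + 1)*5 = -6 + 5*5 = -6 + 25 = 19)
o(t, B) = 1824 (o(t, B) = 8*((0 + 19)*(3 + 9)) = 8*(19*12) = 8*228 = 1824)
H(z) = 3 + 10*z (H(z) = 3 + z*10 = 3 + 10*z)
-H(o(-9, -15)) = -(3 + 10*1824) = -(3 + 18240) = -1*18243 = -18243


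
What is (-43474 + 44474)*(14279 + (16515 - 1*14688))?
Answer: 16106000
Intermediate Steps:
(-43474 + 44474)*(14279 + (16515 - 1*14688)) = 1000*(14279 + (16515 - 14688)) = 1000*(14279 + 1827) = 1000*16106 = 16106000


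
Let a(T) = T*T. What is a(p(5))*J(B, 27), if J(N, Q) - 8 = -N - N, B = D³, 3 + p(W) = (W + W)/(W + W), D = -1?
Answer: 40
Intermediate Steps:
p(W) = -2 (p(W) = -3 + (W + W)/(W + W) = -3 + (2*W)/((2*W)) = -3 + (2*W)*(1/(2*W)) = -3 + 1 = -2)
a(T) = T²
B = -1 (B = (-1)³ = -1)
J(N, Q) = 8 - 2*N (J(N, Q) = 8 + (-N - N) = 8 - 2*N)
a(p(5))*J(B, 27) = (-2)²*(8 - 2*(-1)) = 4*(8 + 2) = 4*10 = 40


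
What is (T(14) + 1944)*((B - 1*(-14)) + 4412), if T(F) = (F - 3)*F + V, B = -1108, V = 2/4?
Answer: 6962823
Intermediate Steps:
V = ½ (V = 2*(¼) = ½ ≈ 0.50000)
T(F) = ½ + F*(-3 + F) (T(F) = (F - 3)*F + ½ = (-3 + F)*F + ½ = F*(-3 + F) + ½ = ½ + F*(-3 + F))
(T(14) + 1944)*((B - 1*(-14)) + 4412) = ((½ + 14² - 3*14) + 1944)*((-1108 - 1*(-14)) + 4412) = ((½ + 196 - 42) + 1944)*((-1108 + 14) + 4412) = (309/2 + 1944)*(-1094 + 4412) = (4197/2)*3318 = 6962823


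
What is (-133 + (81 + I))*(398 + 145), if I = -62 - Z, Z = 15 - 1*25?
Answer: -56472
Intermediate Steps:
Z = -10 (Z = 15 - 25 = -10)
I = -52 (I = -62 - 1*(-10) = -62 + 10 = -52)
(-133 + (81 + I))*(398 + 145) = (-133 + (81 - 52))*(398 + 145) = (-133 + 29)*543 = -104*543 = -56472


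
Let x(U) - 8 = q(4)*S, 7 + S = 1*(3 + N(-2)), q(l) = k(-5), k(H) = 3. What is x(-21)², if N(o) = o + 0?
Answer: 100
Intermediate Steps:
N(o) = o
q(l) = 3
S = -6 (S = -7 + 1*(3 - 2) = -7 + 1*1 = -7 + 1 = -6)
x(U) = -10 (x(U) = 8 + 3*(-6) = 8 - 18 = -10)
x(-21)² = (-10)² = 100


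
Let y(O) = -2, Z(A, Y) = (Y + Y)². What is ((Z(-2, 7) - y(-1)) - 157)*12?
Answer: 492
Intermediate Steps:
Z(A, Y) = 4*Y² (Z(A, Y) = (2*Y)² = 4*Y²)
((Z(-2, 7) - y(-1)) - 157)*12 = ((4*7² - 1*(-2)) - 157)*12 = ((4*49 + 2) - 157)*12 = ((196 + 2) - 157)*12 = (198 - 157)*12 = 41*12 = 492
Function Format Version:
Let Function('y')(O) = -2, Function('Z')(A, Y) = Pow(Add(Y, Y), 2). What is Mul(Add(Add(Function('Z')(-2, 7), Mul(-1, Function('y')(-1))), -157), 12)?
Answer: 492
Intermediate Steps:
Function('Z')(A, Y) = Mul(4, Pow(Y, 2)) (Function('Z')(A, Y) = Pow(Mul(2, Y), 2) = Mul(4, Pow(Y, 2)))
Mul(Add(Add(Function('Z')(-2, 7), Mul(-1, Function('y')(-1))), -157), 12) = Mul(Add(Add(Mul(4, Pow(7, 2)), Mul(-1, -2)), -157), 12) = Mul(Add(Add(Mul(4, 49), 2), -157), 12) = Mul(Add(Add(196, 2), -157), 12) = Mul(Add(198, -157), 12) = Mul(41, 12) = 492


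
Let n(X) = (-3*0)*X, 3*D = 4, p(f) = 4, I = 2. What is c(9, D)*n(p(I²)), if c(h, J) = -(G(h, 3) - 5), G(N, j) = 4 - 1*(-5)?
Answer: 0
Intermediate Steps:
D = 4/3 (D = (⅓)*4 = 4/3 ≈ 1.3333)
G(N, j) = 9 (G(N, j) = 4 + 5 = 9)
c(h, J) = -4 (c(h, J) = -(9 - 5) = -1*4 = -4)
n(X) = 0 (n(X) = 0*X = 0)
c(9, D)*n(p(I²)) = -4*0 = 0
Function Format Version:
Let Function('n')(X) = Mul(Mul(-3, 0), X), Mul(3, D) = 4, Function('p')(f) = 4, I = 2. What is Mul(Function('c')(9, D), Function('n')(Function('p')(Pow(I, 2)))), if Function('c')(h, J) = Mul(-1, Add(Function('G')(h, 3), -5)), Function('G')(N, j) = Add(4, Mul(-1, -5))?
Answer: 0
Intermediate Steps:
D = Rational(4, 3) (D = Mul(Rational(1, 3), 4) = Rational(4, 3) ≈ 1.3333)
Function('G')(N, j) = 9 (Function('G')(N, j) = Add(4, 5) = 9)
Function('c')(h, J) = -4 (Function('c')(h, J) = Mul(-1, Add(9, -5)) = Mul(-1, 4) = -4)
Function('n')(X) = 0 (Function('n')(X) = Mul(0, X) = 0)
Mul(Function('c')(9, D), Function('n')(Function('p')(Pow(I, 2)))) = Mul(-4, 0) = 0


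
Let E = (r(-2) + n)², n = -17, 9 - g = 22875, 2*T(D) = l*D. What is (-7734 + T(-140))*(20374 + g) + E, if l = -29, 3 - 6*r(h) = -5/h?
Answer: 2046910201/144 ≈ 1.4215e+7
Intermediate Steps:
r(h) = ½ + 5/(6*h) (r(h) = ½ - (-5)/(6*h) = ½ + 5/(6*h))
T(D) = -29*D/2 (T(D) = (-29*D)/2 = -29*D/2)
g = -22866 (g = 9 - 1*22875 = 9 - 22875 = -22866)
E = 41209/144 (E = ((⅙)*(5 + 3*(-2))/(-2) - 17)² = ((⅙)*(-½)*(5 - 6) - 17)² = ((⅙)*(-½)*(-1) - 17)² = (1/12 - 17)² = (-203/12)² = 41209/144 ≈ 286.17)
(-7734 + T(-140))*(20374 + g) + E = (-7734 - 29/2*(-140))*(20374 - 22866) + 41209/144 = (-7734 + 2030)*(-2492) + 41209/144 = -5704*(-2492) + 41209/144 = 14214368 + 41209/144 = 2046910201/144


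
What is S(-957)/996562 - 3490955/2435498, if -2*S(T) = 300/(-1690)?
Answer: -11306596861760/7888155463097 ≈ -1.4334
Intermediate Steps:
S(T) = 15/169 (S(T) = -150/(-1690) = -150*(-1)/1690 = -1/2*(-30/169) = 15/169)
S(-957)/996562 - 3490955/2435498 = (15/169)/996562 - 3490955/2435498 = (15/169)*(1/996562) - 3490955*1/2435498 = 15/168418978 - 268535/187346 = -11306596861760/7888155463097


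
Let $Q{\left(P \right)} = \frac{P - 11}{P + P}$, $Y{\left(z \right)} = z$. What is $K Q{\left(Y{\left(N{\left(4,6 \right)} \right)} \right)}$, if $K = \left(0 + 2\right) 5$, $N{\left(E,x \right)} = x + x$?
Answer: $\frac{5}{12} \approx 0.41667$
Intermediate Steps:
$N{\left(E,x \right)} = 2 x$
$K = 10$ ($K = 2 \cdot 5 = 10$)
$Q{\left(P \right)} = \frac{-11 + P}{2 P}$
$K Q{\left(Y{\left(N{\left(4,6 \right)} \right)} \right)} = 10 \frac{-11 + 2 \cdot 6}{2 \cdot 2 \cdot 6} = 10 \frac{-11 + 12}{2 \cdot 12} = 10 \cdot \frac{1}{2} \cdot \frac{1}{12} \cdot 1 = 10 \cdot \frac{1}{24} = \frac{5}{12}$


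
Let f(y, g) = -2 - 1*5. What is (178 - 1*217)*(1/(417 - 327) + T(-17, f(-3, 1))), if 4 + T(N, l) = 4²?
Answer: -14053/30 ≈ -468.43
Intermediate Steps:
f(y, g) = -7 (f(y, g) = -2 - 5 = -7)
T(N, l) = 12 (T(N, l) = -4 + 4² = -4 + 16 = 12)
(178 - 1*217)*(1/(417 - 327) + T(-17, f(-3, 1))) = (178 - 1*217)*(1/(417 - 327) + 12) = (178 - 217)*(1/90 + 12) = -39*(1/90 + 12) = -39*1081/90 = -14053/30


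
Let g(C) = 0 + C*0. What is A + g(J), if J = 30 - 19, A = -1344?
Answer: -1344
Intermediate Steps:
J = 11
g(C) = 0 (g(C) = 0 + 0 = 0)
A + g(J) = -1344 + 0 = -1344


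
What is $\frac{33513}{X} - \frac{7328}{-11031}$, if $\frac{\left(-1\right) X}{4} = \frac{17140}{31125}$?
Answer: $- \frac{2301169364639}{151257072} \approx -15214.0$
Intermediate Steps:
$X = - \frac{13712}{6225}$ ($X = - 4 \cdot \frac{17140}{31125} = - 4 \cdot 17140 \cdot \frac{1}{31125} = \left(-4\right) \frac{3428}{6225} = - \frac{13712}{6225} \approx -2.2027$)
$\frac{33513}{X} - \frac{7328}{-11031} = \frac{33513}{- \frac{13712}{6225}} - \frac{7328}{-11031} = 33513 \left(- \frac{6225}{13712}\right) - - \frac{7328}{11031} = - \frac{208618425}{13712} + \frac{7328}{11031} = - \frac{2301169364639}{151257072}$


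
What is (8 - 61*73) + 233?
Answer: -4212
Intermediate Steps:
(8 - 61*73) + 233 = (8 - 4453) + 233 = -4445 + 233 = -4212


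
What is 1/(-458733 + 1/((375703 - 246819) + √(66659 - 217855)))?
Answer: 2*(-√37799 + 64442*I)/(-59123343971*I + 917466*√37799) ≈ -2.1799e-6 + 1.7347e-18*I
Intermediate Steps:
1/(-458733 + 1/((375703 - 246819) + √(66659 - 217855))) = 1/(-458733 + 1/(128884 + √(-151196))) = 1/(-458733 + 1/(128884 + 2*I*√37799))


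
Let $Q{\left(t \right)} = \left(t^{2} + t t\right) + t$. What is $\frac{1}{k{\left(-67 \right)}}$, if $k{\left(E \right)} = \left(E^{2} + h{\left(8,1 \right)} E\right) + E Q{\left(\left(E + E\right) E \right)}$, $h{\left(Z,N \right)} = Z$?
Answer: $- \frac{1}{10801598429} \approx -9.2579 \cdot 10^{-11}$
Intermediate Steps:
$Q{\left(t \right)} = t + 2 t^{2}$ ($Q{\left(t \right)} = \left(t^{2} + t^{2}\right) + t = 2 t^{2} + t = t + 2 t^{2}$)
$k{\left(E \right)} = E^{2} + 8 E + 2 E^{3} \left(1 + 4 E^{2}\right)$ ($k{\left(E \right)} = \left(E^{2} + 8 E\right) + E \left(E + E\right) E \left(1 + 2 \left(E + E\right) E\right) = \left(E^{2} + 8 E\right) + E 2 E E \left(1 + 2 \cdot 2 E E\right) = \left(E^{2} + 8 E\right) + E 2 E^{2} \left(1 + 2 \cdot 2 E^{2}\right) = \left(E^{2} + 8 E\right) + E 2 E^{2} \left(1 + 4 E^{2}\right) = \left(E^{2} + 8 E\right) + 2 E^{3} \left(1 + 4 E^{2}\right) = E^{2} + 8 E + 2 E^{3} \left(1 + 4 E^{2}\right)$)
$\frac{1}{k{\left(-67 \right)}} = \frac{1}{\left(-67\right) \left(8 - 67 + 2 \left(-67\right)^{2} + 8 \left(-67\right)^{4}\right)} = \frac{1}{\left(-67\right) \left(8 - 67 + 2 \cdot 4489 + 8 \cdot 20151121\right)} = \frac{1}{\left(-67\right) \left(8 - 67 + 8978 + 161208968\right)} = \frac{1}{\left(-67\right) 161217887} = \frac{1}{-10801598429} = - \frac{1}{10801598429}$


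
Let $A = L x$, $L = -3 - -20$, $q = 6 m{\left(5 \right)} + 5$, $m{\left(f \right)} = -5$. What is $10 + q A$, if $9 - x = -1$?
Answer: $-4240$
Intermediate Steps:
$x = 10$ ($x = 9 - -1 = 9 + 1 = 10$)
$q = -25$ ($q = 6 \left(-5\right) + 5 = -30 + 5 = -25$)
$L = 17$ ($L = -3 + 20 = 17$)
$A = 170$ ($A = 17 \cdot 10 = 170$)
$10 + q A = 10 - 4250 = -4240$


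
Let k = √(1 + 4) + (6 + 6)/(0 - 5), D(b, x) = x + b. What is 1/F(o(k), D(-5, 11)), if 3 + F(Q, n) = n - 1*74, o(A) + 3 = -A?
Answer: -1/71 ≈ -0.014085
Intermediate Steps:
D(b, x) = b + x
k = -12/5 + √5 (k = √5 + 12/(-5) = √5 + 12*(-⅕) = √5 - 12/5 = -12/5 + √5 ≈ -0.16393)
o(A) = -3 - A
F(Q, n) = -77 + n (F(Q, n) = -3 + (n - 1*74) = -3 + (n - 74) = -3 + (-74 + n) = -77 + n)
1/F(o(k), D(-5, 11)) = 1/(-77 + (-5 + 11)) = 1/(-77 + 6) = 1/(-71) = -1/71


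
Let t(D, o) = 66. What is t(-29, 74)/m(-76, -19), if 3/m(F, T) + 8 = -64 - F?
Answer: 88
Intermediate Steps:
m(F, T) = 3/(-72 - F) (m(F, T) = 3/(-8 + (-64 - F)) = 3/(-72 - F))
t(-29, 74)/m(-76, -19) = 66/((-3/(72 - 76))) = 66/((-3/(-4))) = 66/((-3*(-1/4))) = 66/(3/4) = 66*(4/3) = 88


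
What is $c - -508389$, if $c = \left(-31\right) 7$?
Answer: $508172$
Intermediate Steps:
$c = -217$
$c - -508389 = -217 - -508389 = -217 + 508389 = 508172$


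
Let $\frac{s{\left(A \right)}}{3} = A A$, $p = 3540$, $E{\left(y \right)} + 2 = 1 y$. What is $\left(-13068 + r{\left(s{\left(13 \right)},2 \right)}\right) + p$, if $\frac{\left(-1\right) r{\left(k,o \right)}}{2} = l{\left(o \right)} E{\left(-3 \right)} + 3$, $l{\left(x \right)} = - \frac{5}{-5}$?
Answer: $-9524$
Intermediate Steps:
$E{\left(y \right)} = -2 + y$ ($E{\left(y \right)} = -2 + 1 y = -2 + y$)
$l{\left(x \right)} = 1$ ($l{\left(x \right)} = \left(-5\right) \left(- \frac{1}{5}\right) = 1$)
$s{\left(A \right)} = 3 A^{2}$ ($s{\left(A \right)} = 3 A A = 3 A^{2}$)
$r{\left(k,o \right)} = 4$ ($r{\left(k,o \right)} = - 2 \left(1 \left(-2 - 3\right) + 3\right) = - 2 \left(1 \left(-5\right) + 3\right) = - 2 \left(-5 + 3\right) = \left(-2\right) \left(-2\right) = 4$)
$\left(-13068 + r{\left(s{\left(13 \right)},2 \right)}\right) + p = \left(-13068 + 4\right) + 3540 = -13064 + 3540 = -9524$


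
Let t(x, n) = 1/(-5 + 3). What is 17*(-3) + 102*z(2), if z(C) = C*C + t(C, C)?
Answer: 306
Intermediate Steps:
t(x, n) = -½ (t(x, n) = 1/(-2) = -½)
z(C) = -½ + C² (z(C) = C*C - ½ = C² - ½ = -½ + C²)
17*(-3) + 102*z(2) = 17*(-3) + 102*(-½ + 2²) = -51 + 102*(-½ + 4) = -51 + 102*(7/2) = -51 + 357 = 306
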